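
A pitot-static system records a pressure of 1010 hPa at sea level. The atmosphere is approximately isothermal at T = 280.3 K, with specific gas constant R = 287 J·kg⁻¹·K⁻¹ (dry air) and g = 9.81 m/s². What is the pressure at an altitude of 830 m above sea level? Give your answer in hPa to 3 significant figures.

P ≈ 913 hPa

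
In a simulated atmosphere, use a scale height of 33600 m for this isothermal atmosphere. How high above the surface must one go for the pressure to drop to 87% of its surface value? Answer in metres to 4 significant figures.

z ≈ 4679 m

Set P/P₀ = exp(−z/H) = 0.87, so z = −H ln(0.87).
−ln(0.87) = 0.13926; z = 33600 × 0.13926 = 4679.1 m.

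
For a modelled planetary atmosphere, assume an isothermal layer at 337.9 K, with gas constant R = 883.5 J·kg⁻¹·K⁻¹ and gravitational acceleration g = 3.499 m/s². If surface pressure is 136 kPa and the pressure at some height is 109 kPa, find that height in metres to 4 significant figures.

z ≈ 18880 m

Scale height: H = RT/g = 883.5 × 337.9 / 3.499 = 85320 m.
Invert the barometric formula: z = H ln(P₀/P).
P₀/P = 136/109 = 1.2477; ln(1.2477) = 0.22130.
z = 85320 × 0.22130 = 18881 m.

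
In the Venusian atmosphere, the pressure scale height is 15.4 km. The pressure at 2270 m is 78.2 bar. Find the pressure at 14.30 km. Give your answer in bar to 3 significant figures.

P ≈ 35.8 bar

Between two levels, P₂ = P₁ exp(−Δz/H) with Δz = z₂ − z₁.
Δz = 14300 − 2270.0 = 12030 m; Δz/H = 12030/15400 = 0.78117.
P₂ = 78.2 × exp(−0.78117) = 78.2 × 0.45787 = 35.805 bar.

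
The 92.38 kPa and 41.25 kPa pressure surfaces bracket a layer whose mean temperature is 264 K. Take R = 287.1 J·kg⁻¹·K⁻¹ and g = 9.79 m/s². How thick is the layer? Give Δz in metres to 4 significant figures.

Δz ≈ 6242 m

Hypsometric equation: Δz = (R T̄/g) ln(P₁/P₂).
R T̄/g = 287.1 × 264 / 9.79 = 7742.0 m.
ln(92.38/41.25) = ln(2.2395) = 0.80625.
Δz = 7742.0 × 0.80625 = 6242.0 m.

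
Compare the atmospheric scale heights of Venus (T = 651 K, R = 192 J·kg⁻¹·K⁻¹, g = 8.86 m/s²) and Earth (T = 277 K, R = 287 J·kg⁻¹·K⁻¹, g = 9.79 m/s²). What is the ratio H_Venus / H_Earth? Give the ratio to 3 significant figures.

H_Venus/H_Earth ≈ 1.74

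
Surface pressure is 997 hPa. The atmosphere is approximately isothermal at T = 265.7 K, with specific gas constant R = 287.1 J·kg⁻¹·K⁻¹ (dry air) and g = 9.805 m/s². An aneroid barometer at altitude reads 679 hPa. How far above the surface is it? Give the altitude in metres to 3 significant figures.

Scale height: H = RT/g = 287.1 × 265.7 / 9.805 = 7780.0 m.
Invert the barometric formula: z = H ln(P₀/P).
P₀/P = 997/679 = 1.4683; ln(1.4683) = 0.38411.
z = 7780.0 × 0.38411 = 2988.4 m.

z ≈ 2990 m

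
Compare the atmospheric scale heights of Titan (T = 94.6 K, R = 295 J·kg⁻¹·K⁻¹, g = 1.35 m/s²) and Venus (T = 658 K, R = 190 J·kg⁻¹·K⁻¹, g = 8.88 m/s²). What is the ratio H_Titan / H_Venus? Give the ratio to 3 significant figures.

H = RT/g for each body.
H_Titan = 295 × 94.6 / 1.35 = 20672 m.
H_Venus = 190 × 658 / 8.88 = 14079 m.
H_Titan/H_Venus = 20672/14079 = 1.4683.

H_Titan/H_Venus ≈ 1.47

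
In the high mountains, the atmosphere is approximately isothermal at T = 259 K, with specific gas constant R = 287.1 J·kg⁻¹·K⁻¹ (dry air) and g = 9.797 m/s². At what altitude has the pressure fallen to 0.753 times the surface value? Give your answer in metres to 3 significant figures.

z ≈ 2150 m

Scale height: H = RT/g = 287.1 × 259 / 9.797 = 7590.0 m.
Set P/P₀ = exp(−z/H) = 0.753, so z = −H ln(0.753).
−ln(0.753) = 0.28369; z = 7590.0 × 0.28369 = 2153.2 m.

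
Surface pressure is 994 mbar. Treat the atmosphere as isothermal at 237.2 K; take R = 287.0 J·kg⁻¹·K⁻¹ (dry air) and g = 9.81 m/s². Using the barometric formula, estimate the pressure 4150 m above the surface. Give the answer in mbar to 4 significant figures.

Scale height: H = RT/g = 287.0 × 237.2 / 9.81 = 6939.5 m.
Barometric formula: P = P₀ exp(−z/H).
z/H = 4150.0/6939.5 = 0.59803; exp(−0.59803) = 0.54989.
P = 994 × 0.54989 = 546.59 mbar.

P ≈ 546.6 mbar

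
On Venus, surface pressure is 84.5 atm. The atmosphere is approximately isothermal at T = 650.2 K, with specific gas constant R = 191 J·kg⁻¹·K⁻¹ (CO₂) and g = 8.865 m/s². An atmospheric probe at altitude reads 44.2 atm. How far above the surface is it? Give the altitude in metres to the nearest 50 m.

z ≈ 9100 m

Scale height: H = RT/g = 191 × 650.2 / 8.865 = 14009 m.
Invert the barometric formula: z = H ln(P₀/P).
P₀/P = 84.5/44.2 = 1.9118; ln(1.9118) = 0.64805.
z = 14009 × 0.64805 = 9078.5 m.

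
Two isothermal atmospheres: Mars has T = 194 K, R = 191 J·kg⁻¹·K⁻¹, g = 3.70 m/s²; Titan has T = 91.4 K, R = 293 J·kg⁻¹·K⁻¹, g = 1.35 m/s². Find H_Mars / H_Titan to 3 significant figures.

H = RT/g for each body.
H_Mars = 191 × 194 / 3.70 = 10015 m.
H_Titan = 293 × 91.4 / 1.35 = 19837 m.
H_Mars/H_Titan = 10015/19837 = 0.50486.

H_Mars/H_Titan ≈ 0.505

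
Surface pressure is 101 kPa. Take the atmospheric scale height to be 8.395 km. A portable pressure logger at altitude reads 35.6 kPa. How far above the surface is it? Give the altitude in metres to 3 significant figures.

Invert the barometric formula: z = H ln(P₀/P).
P₀/P = 101/35.6 = 2.8371; ln(2.8371) = 1.0428.
z = 8395.0 × 1.0428 = 8754.3 m.

z ≈ 8750 m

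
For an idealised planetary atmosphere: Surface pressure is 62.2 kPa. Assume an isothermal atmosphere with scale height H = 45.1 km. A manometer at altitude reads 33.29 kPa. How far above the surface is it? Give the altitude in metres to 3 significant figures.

z ≈ 28200 m

Invert the barometric formula: z = H ln(P₀/P).
P₀/P = 62.2/33.29 = 1.8684; ln(1.8684) = 0.62508.
z = 45100 × 0.62508 = 28191 m.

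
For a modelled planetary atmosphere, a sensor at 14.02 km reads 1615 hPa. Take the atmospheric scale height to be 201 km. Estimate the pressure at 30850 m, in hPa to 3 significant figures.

P ≈ 1490 hPa

Between two levels, P₂ = P₁ exp(−Δz/H) with Δz = z₂ − z₁.
Δz = 30850 − 14020 = 16830 m; Δz/H = 16830/201000 = 0.083731.
P₂ = 1615 × exp(−0.083731) = 1615 × 0.91968 = 1485.3 hPa.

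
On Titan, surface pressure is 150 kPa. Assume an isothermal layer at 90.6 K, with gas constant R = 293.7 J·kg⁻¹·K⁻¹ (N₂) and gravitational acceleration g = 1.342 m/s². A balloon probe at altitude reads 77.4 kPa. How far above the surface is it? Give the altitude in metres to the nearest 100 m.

Scale height: H = RT/g = 293.7 × 90.6 / 1.342 = 19828 m.
Invert the barometric formula: z = H ln(P₀/P).
P₀/P = 150/77.4 = 1.9380; ln(1.9380) = 0.66166.
z = 19828 × 0.66166 = 13119 m.

z ≈ 13100 m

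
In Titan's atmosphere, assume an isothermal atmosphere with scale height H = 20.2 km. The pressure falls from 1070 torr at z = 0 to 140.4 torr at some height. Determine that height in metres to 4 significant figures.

z ≈ 41020 m

Invert the barometric formula: z = H ln(P₀/P).
P₀/P = 1070/140.4 = 7.6211; ln(7.6211) = 2.0309.
z = 20200 × 2.0309 = 41024 m.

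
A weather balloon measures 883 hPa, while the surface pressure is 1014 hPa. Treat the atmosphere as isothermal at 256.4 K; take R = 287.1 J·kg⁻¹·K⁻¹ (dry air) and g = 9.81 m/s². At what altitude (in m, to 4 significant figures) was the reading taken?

z ≈ 1038 m

Scale height: H = RT/g = 287.1 × 256.4 / 9.81 = 7503.8 m.
Invert the barometric formula: z = H ln(P₀/P).
P₀/P = 1014/883 = 1.1484; ln(1.1484) = 0.13837.
z = 7503.8 × 0.13837 = 1038.3 m.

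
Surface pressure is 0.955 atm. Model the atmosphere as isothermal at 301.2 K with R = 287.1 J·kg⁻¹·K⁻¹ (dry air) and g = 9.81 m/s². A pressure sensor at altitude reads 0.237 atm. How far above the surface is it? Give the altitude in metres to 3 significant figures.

Scale height: H = RT/g = 287.1 × 301.2 / 9.81 = 8814.9 m.
Invert the barometric formula: z = H ln(P₀/P).
P₀/P = 0.955/0.237 = 4.0295; ln(4.0295) = 1.3936.
z = 8814.9 × 1.3936 = 12284 m.

z ≈ 12300 m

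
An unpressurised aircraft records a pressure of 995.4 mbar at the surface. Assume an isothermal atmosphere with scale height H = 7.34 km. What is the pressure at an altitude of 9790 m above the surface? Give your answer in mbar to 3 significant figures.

Barometric formula: P = P₀ exp(−z/H).
z/H = 9790.0/7340.0 = 1.3338; exp(−1.3338) = 0.26347.
P = 995.4 × 0.26347 = 262.26 mbar.

P ≈ 262 mbar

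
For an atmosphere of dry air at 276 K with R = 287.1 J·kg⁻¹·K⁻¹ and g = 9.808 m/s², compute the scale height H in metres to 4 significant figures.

The scale height of an isothermal atmosphere is H = RT/g.
H = 287.1 × 276 / 9.808 = 79240/9.808 = 8079.1 m.

H ≈ 8079 m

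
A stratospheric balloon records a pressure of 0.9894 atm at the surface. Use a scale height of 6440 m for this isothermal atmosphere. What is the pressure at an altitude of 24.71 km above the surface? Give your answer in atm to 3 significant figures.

P ≈ 0.0213 atm

Barometric formula: P = P₀ exp(−z/H).
z/H = 24710/6440.0 = 3.8370; exp(−3.8370) = 0.021558.
P = 0.9894 × 0.021558 = 0.021329 atm.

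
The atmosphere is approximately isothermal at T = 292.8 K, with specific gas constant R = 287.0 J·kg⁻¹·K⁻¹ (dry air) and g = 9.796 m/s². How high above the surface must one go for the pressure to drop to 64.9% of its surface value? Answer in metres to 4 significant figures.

Scale height: H = RT/g = 287.0 × 292.8 / 9.796 = 8578.4 m.
Set P/P₀ = exp(−z/H) = 0.649, so z = −H ln(0.649).
−ln(0.649) = 0.43232; z = 8578.4 × 0.43232 = 3708.6 m.

z ≈ 3709 m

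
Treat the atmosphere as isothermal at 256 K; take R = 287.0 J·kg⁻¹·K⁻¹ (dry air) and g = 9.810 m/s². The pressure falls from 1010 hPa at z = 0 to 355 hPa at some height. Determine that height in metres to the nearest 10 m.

Scale height: H = RT/g = 287.0 × 256 / 9.810 = 7489.5 m.
Invert the barometric formula: z = H ln(P₀/P).
P₀/P = 1010/355 = 2.8451; ln(2.8451) = 1.0456.
z = 7489.5 × 1.0456 = 7831.0 m.

z ≈ 7830 m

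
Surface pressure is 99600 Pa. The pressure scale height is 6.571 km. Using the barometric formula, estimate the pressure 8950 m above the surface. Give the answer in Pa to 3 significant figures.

P ≈ 25500 Pa

Barometric formula: P = P₀ exp(−z/H).
z/H = 8950.0/6571.0 = 1.3620; exp(−1.3620) = 0.25615.
P = 99600 × 0.25615 = 25513 Pa.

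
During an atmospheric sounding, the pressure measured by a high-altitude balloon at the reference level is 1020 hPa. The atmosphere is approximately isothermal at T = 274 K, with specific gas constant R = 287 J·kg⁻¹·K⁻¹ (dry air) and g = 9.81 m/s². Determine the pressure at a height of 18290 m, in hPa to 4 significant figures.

Scale height: H = RT/g = 287 × 274 / 9.81 = 8016.1 m.
Barometric formula: P = P₀ exp(−z/H).
z/H = 18290/8016.1 = 2.2817; exp(−2.2817) = 0.10211.
P = 1020 × 0.10211 = 104.15 hPa.

P ≈ 104.2 hPa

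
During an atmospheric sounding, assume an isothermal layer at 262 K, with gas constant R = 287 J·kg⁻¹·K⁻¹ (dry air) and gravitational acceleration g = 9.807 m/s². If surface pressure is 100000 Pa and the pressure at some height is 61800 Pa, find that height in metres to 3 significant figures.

z ≈ 3690 m

Scale height: H = RT/g = 287 × 262 / 9.807 = 7667.4 m.
Invert the barometric formula: z = H ln(P₀/P).
P₀/P = 100000/61800 = 1.6181; ln(1.6181) = 0.48125.
z = 7667.4 × 0.48125 = 3689.9 m.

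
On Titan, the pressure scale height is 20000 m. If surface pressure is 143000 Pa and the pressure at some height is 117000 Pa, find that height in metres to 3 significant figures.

z ≈ 4010 m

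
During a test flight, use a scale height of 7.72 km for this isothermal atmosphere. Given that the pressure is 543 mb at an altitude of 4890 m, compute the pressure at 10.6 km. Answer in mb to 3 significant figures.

Between two levels, P₂ = P₁ exp(−Δz/H) with Δz = z₂ − z₁.
Δz = 10600 − 4890.0 = 5710.0 m; Δz/H = 5710.0/7720.0 = 0.73964.
P₂ = 543 × exp(−0.73964) = 543 × 0.47729 = 259.17 mb.

P ≈ 259 mb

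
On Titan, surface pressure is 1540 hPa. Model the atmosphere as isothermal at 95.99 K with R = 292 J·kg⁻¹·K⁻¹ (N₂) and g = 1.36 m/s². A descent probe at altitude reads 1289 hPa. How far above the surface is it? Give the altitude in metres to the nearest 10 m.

Scale height: H = RT/g = 292 × 95.99 / 1.36 = 20610 m.
Invert the barometric formula: z = H ln(P₀/P).
P₀/P = 1540/1289 = 1.1947; ln(1.1947) = 0.17790.
z = 20610 × 0.17790 = 3666.5 m.

z ≈ 3670 m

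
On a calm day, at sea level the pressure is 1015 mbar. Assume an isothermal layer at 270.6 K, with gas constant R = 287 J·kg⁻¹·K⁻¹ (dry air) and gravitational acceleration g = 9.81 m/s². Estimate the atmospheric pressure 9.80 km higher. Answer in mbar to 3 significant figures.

Scale height: H = RT/g = 287 × 270.6 / 9.81 = 7916.6 m.
Barometric formula: P = P₀ exp(−z/H).
z/H = 9800.0/7916.6 = 1.2379; exp(−1.2379) = 0.28999.
P = 1015 × 0.28999 = 294.34 mbar.

P ≈ 294 mbar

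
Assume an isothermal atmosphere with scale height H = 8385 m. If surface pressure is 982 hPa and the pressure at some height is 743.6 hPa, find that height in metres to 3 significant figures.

Invert the barometric formula: z = H ln(P₀/P).
P₀/P = 982/743.6 = 1.3206; ln(1.3206) = 0.27809.
z = 8385.0 × 0.27809 = 2331.8 m.

z ≈ 2330 m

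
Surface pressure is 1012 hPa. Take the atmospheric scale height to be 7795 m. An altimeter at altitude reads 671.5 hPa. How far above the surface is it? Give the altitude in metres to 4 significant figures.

z ≈ 3197 m

Invert the barometric formula: z = H ln(P₀/P).
P₀/P = 1012/671.5 = 1.5071; ln(1.5071) = 0.41019.
z = 7795.0 × 0.41019 = 3197.4 m.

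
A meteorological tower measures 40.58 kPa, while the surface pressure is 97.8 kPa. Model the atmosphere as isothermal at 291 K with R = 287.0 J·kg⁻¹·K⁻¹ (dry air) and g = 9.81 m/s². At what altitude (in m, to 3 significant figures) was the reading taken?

z ≈ 7490 m

Scale height: H = RT/g = 287.0 × 291 / 9.81 = 8513.5 m.
Invert the barometric formula: z = H ln(P₀/P).
P₀/P = 97.8/40.58 = 2.4101; ln(2.4101) = 0.87967.
z = 8513.5 × 0.87967 = 7489.1 m.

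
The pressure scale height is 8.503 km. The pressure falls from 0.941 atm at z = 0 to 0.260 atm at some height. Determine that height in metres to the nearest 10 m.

z ≈ 10940 m

Invert the barometric formula: z = H ln(P₀/P).
P₀/P = 0.941/0.260 = 3.6192; ln(3.6192) = 1.2863.
z = 8503.0 × 1.2863 = 10937 m.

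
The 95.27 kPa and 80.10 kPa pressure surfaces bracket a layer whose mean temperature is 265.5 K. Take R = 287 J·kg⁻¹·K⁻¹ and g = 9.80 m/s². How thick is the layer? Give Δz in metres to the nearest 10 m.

Δz ≈ 1350 m

Hypsometric equation: Δz = (R T̄/g) ln(P₁/P₂).
R T̄/g = 287 × 265.5 / 9.80 = 7775.4 m.
ln(95.27/80.10) = ln(1.1894) = 0.17345.
Δz = 7775.4 × 0.17345 = 1348.6 m.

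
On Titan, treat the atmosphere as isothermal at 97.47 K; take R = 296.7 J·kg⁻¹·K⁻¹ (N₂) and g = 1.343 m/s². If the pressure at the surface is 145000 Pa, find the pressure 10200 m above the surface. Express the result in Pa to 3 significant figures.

Scale height: H = RT/g = 296.7 × 97.47 / 1.343 = 21533 m.
Barometric formula: P = P₀ exp(−z/H).
z/H = 10200/21533 = 0.47369; exp(−0.47369) = 0.62270.
P = 145000 × 0.62270 = 90292 Pa.

P ≈ 90300 Pa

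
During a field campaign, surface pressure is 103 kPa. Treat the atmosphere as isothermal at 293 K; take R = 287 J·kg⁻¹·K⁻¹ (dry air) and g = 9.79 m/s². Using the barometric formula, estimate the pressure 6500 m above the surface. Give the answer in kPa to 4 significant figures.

P ≈ 48.33 kPa

Scale height: H = RT/g = 287 × 293 / 9.79 = 8589.5 m.
Barometric formula: P = P₀ exp(−z/H).
z/H = 6500.0/8589.5 = 0.75674; exp(−0.75674) = 0.46919.
P = 103 × 0.46919 = 48.327 kPa.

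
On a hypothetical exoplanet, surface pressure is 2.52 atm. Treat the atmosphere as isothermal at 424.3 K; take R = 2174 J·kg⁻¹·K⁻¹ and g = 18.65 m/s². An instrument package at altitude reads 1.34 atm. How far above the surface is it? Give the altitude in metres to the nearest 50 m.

Scale height: H = RT/g = 2174 × 424.3 / 18.65 = 49460 m.
Invert the barometric formula: z = H ln(P₀/P).
P₀/P = 2.52/1.34 = 1.8806; ln(1.8806) = 0.63159.
z = 49460 × 0.63159 = 31238 m.

z ≈ 31250 m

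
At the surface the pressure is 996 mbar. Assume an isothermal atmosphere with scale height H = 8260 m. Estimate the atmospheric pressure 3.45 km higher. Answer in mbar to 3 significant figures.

Barometric formula: P = P₀ exp(−z/H).
z/H = 3450.0/8260.0 = 0.41768; exp(−0.41768) = 0.65857.
P = 996 × 0.65857 = 655.94 mbar.

P ≈ 656 mbar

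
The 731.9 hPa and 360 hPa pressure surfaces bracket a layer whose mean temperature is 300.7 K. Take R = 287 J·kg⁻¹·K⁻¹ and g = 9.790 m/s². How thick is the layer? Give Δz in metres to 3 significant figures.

Δz ≈ 6250 m

Hypsometric equation: Δz = (R T̄/g) ln(P₁/P₂).
R T̄/g = 287 × 300.7 / 9.790 = 8815.2 m.
ln(731.9/360) = ln(2.0331) = 0.70956.
Δz = 8815.2 × 0.70956 = 6254.9 m.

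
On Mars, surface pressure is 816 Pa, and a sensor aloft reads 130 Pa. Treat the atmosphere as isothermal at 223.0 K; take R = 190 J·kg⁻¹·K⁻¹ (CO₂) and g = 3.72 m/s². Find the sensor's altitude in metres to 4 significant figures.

z ≈ 20920 m

Scale height: H = RT/g = 190 × 223.0 / 3.72 = 11390 m.
Invert the barometric formula: z = H ln(P₀/P).
P₀/P = 816/130 = 6.2769; ln(6.2769) = 1.8369.
z = 11390 × 1.8369 = 20922 m.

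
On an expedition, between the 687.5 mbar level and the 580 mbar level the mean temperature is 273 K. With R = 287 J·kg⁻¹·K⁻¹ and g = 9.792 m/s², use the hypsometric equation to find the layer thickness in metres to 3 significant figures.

Δz ≈ 1360 m

Hypsometric equation: Δz = (R T̄/g) ln(P₁/P₂).
R T̄/g = 287 × 273 / 9.792 = 8001.5 m.
ln(687.5/580) = ln(1.1853) = 0.17000.
Δz = 8001.5 × 0.17000 = 1360.3 m.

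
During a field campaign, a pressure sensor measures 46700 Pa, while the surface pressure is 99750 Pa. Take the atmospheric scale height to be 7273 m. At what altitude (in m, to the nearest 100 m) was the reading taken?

z ≈ 5500 m

Invert the barometric formula: z = H ln(P₀/P).
P₀/P = 99750/46700 = 2.1360; ln(2.1360) = 0.75893.
z = 7273.0 × 0.75893 = 5519.7 m.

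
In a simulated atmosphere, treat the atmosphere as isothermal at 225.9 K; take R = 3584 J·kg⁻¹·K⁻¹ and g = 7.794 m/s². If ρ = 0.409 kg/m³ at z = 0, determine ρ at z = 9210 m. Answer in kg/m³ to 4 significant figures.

ρ ≈ 0.3743 kg/m³

Scale height: H = RT/g = 3584 × 225.9 / 7.794 = 103880 m.
In an isothermal atmosphere, density decays like pressure: ρ = ρ₀ exp(−z/H).
z/H = 9210.0/103880 = 0.088660; exp(−0.088660) = 0.91516.
ρ = 0.409 × 0.91516 = 0.37430 kg/m³.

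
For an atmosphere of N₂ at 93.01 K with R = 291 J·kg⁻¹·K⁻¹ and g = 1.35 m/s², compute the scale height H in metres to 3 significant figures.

H ≈ 20000 m

The scale height of an isothermal atmosphere is H = RT/g.
H = 291 × 93.01 / 1.35 = 27066/1.35 = 20049 m.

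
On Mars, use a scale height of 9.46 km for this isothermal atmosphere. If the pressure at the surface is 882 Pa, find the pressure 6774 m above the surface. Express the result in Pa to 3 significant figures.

Barometric formula: P = P₀ exp(−z/H).
z/H = 6774.0/9460.0 = 0.71607; exp(−0.71607) = 0.48867.
P = 882 × 0.48867 = 431.01 Pa.

P ≈ 431 Pa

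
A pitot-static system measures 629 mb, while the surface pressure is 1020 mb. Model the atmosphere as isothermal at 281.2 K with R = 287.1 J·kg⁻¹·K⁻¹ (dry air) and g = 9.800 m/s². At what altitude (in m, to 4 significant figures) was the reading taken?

z ≈ 3982 m

Scale height: H = RT/g = 287.1 × 281.2 / 9.800 = 8238.0 m.
Invert the barometric formula: z = H ln(P₀/P).
P₀/P = 1020/629 = 1.6216; ln(1.6216) = 0.48341.
z = 8238.0 × 0.48341 = 3982.3 m.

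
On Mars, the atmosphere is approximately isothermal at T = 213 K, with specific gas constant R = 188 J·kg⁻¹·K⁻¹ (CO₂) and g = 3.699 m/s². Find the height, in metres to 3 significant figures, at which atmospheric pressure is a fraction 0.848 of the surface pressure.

z ≈ 1780 m

Scale height: H = RT/g = 188 × 213 / 3.699 = 10826 m.
Set P/P₀ = exp(−z/H) = 0.848, so z = −H ln(0.848).
−ln(0.848) = 0.16487; z = 10826 × 0.16487 = 1784.9 m.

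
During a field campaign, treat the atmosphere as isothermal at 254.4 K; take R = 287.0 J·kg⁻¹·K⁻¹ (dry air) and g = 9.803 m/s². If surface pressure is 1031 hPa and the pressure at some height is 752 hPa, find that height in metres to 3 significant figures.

Scale height: H = RT/g = 287.0 × 254.4 / 9.803 = 7448.0 m.
Invert the barometric formula: z = H ln(P₀/P).
P₀/P = 1031/752 = 1.3710; ln(1.3710) = 0.31554.
z = 7448.0 × 0.31554 = 2350.1 m.

z ≈ 2350 m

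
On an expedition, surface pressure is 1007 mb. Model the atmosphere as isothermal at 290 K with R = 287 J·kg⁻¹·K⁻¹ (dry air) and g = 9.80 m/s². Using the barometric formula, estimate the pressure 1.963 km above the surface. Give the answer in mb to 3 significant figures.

P ≈ 799 mb

Scale height: H = RT/g = 287 × 290 / 9.80 = 8492.9 m.
Barometric formula: P = P₀ exp(−z/H).
z/H = 1963.0/8492.9 = 0.23113; exp(−0.23113) = 0.79364.
P = 1007 × 0.79364 = 799.20 mb.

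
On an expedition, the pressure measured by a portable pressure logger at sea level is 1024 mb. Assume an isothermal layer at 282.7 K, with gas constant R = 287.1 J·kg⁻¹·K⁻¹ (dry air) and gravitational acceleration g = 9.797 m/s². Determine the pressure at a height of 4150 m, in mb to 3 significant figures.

P ≈ 621 mb

Scale height: H = RT/g = 287.1 × 282.7 / 9.797 = 8284.5 m.
Barometric formula: P = P₀ exp(−z/H).
z/H = 4150.0/8284.5 = 0.50094; exp(−0.50094) = 0.60596.
P = 1024 × 0.60596 = 620.50 mb.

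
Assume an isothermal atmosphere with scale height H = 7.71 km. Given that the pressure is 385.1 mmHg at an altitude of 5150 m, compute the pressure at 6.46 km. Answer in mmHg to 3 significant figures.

P ≈ 325 mmHg

Between two levels, P₂ = P₁ exp(−Δz/H) with Δz = z₂ − z₁.
Δz = 6460.0 − 5150.0 = 1310.0 m; Δz/H = 1310.0/7710.0 = 0.16991.
P₂ = 385.1 × exp(−0.16991) = 385.1 × 0.84374 = 324.92 mmHg.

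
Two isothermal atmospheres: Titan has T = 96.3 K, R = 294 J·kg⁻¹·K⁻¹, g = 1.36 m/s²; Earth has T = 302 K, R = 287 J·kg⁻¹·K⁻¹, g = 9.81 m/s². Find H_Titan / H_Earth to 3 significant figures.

H_Titan/H_Earth ≈ 2.36

H = RT/g for each body.
H_Titan = 294 × 96.3 / 1.36 = 20818 m.
H_Earth = 287 × 302 / 9.81 = 8835.3 m.
H_Titan/H_Earth = 20818/8835.3 = 2.3562.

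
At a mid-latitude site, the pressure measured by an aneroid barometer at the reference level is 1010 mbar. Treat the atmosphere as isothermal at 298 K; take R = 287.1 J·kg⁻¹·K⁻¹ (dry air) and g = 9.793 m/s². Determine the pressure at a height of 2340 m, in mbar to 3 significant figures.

P ≈ 773 mbar

Scale height: H = RT/g = 287.1 × 298 / 9.793 = 8736.4 m.
Barometric formula: P = P₀ exp(−z/H).
z/H = 2340.0/8736.4 = 0.26784; exp(−0.26784) = 0.76503.
P = 1010 × 0.76503 = 772.68 mbar.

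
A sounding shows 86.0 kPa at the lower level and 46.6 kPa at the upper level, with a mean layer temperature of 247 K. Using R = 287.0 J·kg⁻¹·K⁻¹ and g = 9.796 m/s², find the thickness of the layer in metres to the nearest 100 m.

Hypsometric equation: Δz = (R T̄/g) ln(P₁/P₂).
R T̄/g = 287.0 × 247 / 9.796 = 7236.5 m.
ln(86.0/46.6) = ln(1.8455) = 0.61275.
Δz = 7236.5 × 0.61275 = 4434.2 m.

Δz ≈ 4400 m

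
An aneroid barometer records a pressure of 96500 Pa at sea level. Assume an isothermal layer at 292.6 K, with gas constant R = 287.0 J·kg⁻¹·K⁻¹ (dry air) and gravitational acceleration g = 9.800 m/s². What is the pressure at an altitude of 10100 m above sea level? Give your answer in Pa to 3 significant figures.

P ≈ 29700 Pa

Scale height: H = RT/g = 287.0 × 292.6 / 9.800 = 8569.0 m.
Barometric formula: P = P₀ exp(−z/H).
z/H = 10100/8569.0 = 1.1787; exp(−1.1787) = 0.30768.
P = 96500 × 0.30768 = 29691 Pa.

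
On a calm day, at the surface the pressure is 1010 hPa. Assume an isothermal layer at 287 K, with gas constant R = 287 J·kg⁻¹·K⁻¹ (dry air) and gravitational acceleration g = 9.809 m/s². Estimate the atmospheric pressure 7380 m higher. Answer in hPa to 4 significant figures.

P ≈ 419.4 hPa

Scale height: H = RT/g = 287 × 287 / 9.809 = 8397.3 m.
Barometric formula: P = P₀ exp(−z/H).
z/H = 7380.0/8397.3 = 0.87885; exp(−0.87885) = 0.41526.
P = 1010 × 0.41526 = 419.41 hPa.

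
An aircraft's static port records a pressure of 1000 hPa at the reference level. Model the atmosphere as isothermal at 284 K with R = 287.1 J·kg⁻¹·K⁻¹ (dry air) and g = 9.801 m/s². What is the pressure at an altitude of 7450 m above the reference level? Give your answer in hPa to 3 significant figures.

P ≈ 408 hPa

Scale height: H = RT/g = 287.1 × 284 / 9.801 = 8319.2 m.
Barometric formula: P = P₀ exp(−z/H).
z/H = 7450.0/8319.2 = 0.89552; exp(−0.89552) = 0.40840.
P = 1000 × 0.40840 = 408.40 hPa.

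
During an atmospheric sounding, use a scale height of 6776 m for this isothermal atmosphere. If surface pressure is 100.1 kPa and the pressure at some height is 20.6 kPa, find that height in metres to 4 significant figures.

Invert the barometric formula: z = H ln(P₀/P).
P₀/P = 100.1/20.6 = 4.8592; ln(4.8592) = 1.5809.
z = 6776.0 × 1.5809 = 10712 m.

z ≈ 10710 m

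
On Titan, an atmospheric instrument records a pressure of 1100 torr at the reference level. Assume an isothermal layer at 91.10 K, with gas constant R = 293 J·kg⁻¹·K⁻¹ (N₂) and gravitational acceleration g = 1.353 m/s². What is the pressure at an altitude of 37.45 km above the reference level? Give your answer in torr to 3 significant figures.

Scale height: H = RT/g = 293 × 91.10 / 1.353 = 19728 m.
Barometric formula: P = P₀ exp(−z/H).
z/H = 37450/19728 = 1.8983; exp(−1.8983) = 0.14982.
P = 1100 × 0.14982 = 164.80 torr.

P ≈ 165 torr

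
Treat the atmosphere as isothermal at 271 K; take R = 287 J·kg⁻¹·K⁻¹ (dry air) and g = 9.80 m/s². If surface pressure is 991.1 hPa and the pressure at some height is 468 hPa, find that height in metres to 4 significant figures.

Scale height: H = RT/g = 287 × 271 / 9.80 = 7936.4 m.
Invert the barometric formula: z = H ln(P₀/P).
P₀/P = 991.1/468 = 2.1177; ln(2.1177) = 0.75033.
z = 7936.4 × 0.75033 = 5954.9 m.

z ≈ 5955 m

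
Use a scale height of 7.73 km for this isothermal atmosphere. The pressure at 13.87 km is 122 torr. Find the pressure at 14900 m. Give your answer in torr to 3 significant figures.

P ≈ 107 torr

Between two levels, P₂ = P₁ exp(−Δz/H) with Δz = z₂ − z₁.
Δz = 14900 − 13870 = 1030.0 m; Δz/H = 1030.0/7730.0 = 0.13325.
P₂ = 122 × exp(−0.13325) = 122 × 0.87525 = 106.78 torr.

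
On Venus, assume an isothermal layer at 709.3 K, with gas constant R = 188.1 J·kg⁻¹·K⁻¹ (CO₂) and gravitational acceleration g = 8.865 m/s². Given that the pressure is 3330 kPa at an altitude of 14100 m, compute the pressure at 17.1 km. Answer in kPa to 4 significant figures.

Scale height: H = RT/g = 188.1 × 709.3 / 8.865 = 15050 m.
Between two levels, P₂ = P₁ exp(−Δz/H) with Δz = z₂ − z₁.
Δz = 17100 − 14100 = 3000.0 m; Δz/H = 3000.0/15050 = 0.19934.
P₂ = 3330 × exp(−0.19934) = 3330 × 0.81927 = 2728.2 kPa.

P ≈ 2728 kPa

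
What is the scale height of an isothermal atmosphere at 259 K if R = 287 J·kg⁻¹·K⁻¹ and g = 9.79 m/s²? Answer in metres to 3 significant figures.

The scale height of an isothermal atmosphere is H = RT/g.
H = 287 × 259 / 9.79 = 74333/9.79 = 7592.7 m.

H ≈ 7590 m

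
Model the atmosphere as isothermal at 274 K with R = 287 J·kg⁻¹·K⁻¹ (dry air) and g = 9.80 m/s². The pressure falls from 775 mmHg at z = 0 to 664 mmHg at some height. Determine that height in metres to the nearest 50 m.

z ≈ 1250 m

Scale height: H = RT/g = 287 × 274 / 9.80 = 8024.3 m.
Invert the barometric formula: z = H ln(P₀/P).
P₀/P = 775/664 = 1.1672; ln(1.1672) = 0.15461.
z = 8024.3 × 0.15461 = 1240.6 m.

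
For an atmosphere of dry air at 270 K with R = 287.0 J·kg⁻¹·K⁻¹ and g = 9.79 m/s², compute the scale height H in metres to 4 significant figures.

H ≈ 7915 m

The scale height of an isothermal atmosphere is H = RT/g.
H = 287.0 × 270 / 9.79 = 77490/9.79 = 7915.2 m.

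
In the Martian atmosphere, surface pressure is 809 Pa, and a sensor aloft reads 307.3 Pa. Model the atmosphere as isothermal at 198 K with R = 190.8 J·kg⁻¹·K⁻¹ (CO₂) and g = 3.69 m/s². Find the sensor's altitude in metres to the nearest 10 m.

Scale height: H = RT/g = 190.8 × 198 / 3.69 = 10238 m.
Invert the barometric formula: z = H ln(P₀/P).
P₀/P = 809/307.3 = 2.6326; ln(2.6326) = 0.96797.
z = 10238 × 0.96797 = 9910.1 m.

z ≈ 9910 m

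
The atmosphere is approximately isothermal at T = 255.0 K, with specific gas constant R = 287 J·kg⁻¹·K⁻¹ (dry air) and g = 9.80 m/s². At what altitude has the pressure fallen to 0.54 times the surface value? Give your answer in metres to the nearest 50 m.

Scale height: H = RT/g = 287 × 255.0 / 9.80 = 7467.9 m.
Set P/P₀ = exp(−z/H) = 0.54, so z = −H ln(0.54).
−ln(0.54) = 0.61619; z = 7467.9 × 0.61619 = 4601.6 m.

z ≈ 4600 m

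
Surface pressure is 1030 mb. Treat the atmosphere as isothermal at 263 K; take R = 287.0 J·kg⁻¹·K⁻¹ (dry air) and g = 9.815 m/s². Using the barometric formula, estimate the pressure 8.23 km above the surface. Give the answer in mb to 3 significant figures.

Scale height: H = RT/g = 287.0 × 263 / 9.815 = 7690.4 m.
Barometric formula: P = P₀ exp(−z/H).
z/H = 8230.0/7690.4 = 1.0702; exp(−1.0702) = 0.34294.
P = 1030 × 0.34294 = 353.23 mb.

P ≈ 353 mb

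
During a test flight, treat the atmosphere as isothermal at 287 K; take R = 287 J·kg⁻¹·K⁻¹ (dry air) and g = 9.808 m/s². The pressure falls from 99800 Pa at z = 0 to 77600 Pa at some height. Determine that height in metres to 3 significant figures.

Scale height: H = RT/g = 287 × 287 / 9.808 = 8398.1 m.
Invert the barometric formula: z = H ln(P₀/P).
P₀/P = 99800/77600 = 1.2861; ln(1.2861) = 0.25161.
z = 8398.1 × 0.25161 = 2113.0 m.

z ≈ 2110 m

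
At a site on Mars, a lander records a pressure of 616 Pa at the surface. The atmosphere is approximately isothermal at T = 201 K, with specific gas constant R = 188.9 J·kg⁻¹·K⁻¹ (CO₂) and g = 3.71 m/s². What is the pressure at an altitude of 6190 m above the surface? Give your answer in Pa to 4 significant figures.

Scale height: H = RT/g = 188.9 × 201 / 3.71 = 10234 m.
Barometric formula: P = P₀ exp(−z/H).
z/H = 6190.0/10234 = 0.60485; exp(−0.60485) = 0.54616.
P = 616 × 0.54616 = 336.43 Pa.

P ≈ 336.4 Pa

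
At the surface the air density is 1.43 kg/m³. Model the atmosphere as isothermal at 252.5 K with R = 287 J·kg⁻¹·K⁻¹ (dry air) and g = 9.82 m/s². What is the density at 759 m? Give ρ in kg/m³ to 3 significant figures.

Scale height: H = RT/g = 287 × 252.5 / 9.82 = 7379.6 m.
In an isothermal atmosphere, density decays like pressure: ρ = ρ₀ exp(−z/H).
z/H = 759.00/7379.6 = 0.10285; exp(−0.10285) = 0.90226.
ρ = 1.43 × 0.90226 = 1.2902 kg/m³.

ρ ≈ 1.29 kg/m³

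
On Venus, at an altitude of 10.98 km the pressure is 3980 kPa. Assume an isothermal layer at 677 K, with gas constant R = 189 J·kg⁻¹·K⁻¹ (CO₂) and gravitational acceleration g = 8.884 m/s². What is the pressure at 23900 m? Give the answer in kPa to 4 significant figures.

Scale height: H = RT/g = 189 × 677 / 8.884 = 14403 m.
Between two levels, P₂ = P₁ exp(−Δz/H) with Δz = z₂ − z₁.
Δz = 23900 − 10980 = 12920 m; Δz/H = 12920/14403 = 0.89704.
P₂ = 3980 × exp(−0.89704) = 3980 × 0.40777 = 1622.9 kPa.

P ≈ 1623 kPa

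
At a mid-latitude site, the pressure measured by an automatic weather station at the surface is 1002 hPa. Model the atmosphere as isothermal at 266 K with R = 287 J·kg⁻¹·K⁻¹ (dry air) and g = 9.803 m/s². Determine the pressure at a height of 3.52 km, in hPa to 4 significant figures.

P ≈ 637.6 hPa

Scale height: H = RT/g = 287 × 266 / 9.803 = 7787.6 m.
Barometric formula: P = P₀ exp(−z/H).
z/H = 3520.0/7787.6 = 0.45200; exp(−0.45200) = 0.63635.
P = 1002 × 0.63635 = 637.62 hPa.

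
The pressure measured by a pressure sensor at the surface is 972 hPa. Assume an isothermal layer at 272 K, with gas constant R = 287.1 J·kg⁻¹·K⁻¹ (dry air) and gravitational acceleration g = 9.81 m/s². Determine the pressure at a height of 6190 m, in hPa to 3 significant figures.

Scale height: H = RT/g = 287.1 × 272 / 9.81 = 7960.4 m.
Barometric formula: P = P₀ exp(−z/H).
z/H = 6190.0/7960.4 = 0.77760; exp(−0.77760) = 0.45951.
P = 972 × 0.45951 = 446.64 hPa.

P ≈ 447 hPa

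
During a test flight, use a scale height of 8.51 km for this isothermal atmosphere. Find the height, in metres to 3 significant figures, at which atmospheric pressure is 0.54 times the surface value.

z ≈ 5240 m

Set P/P₀ = exp(−z/H) = 0.54, so z = −H ln(0.54).
−ln(0.54) = 0.61619; z = 8510.0 × 0.61619 = 5243.8 m.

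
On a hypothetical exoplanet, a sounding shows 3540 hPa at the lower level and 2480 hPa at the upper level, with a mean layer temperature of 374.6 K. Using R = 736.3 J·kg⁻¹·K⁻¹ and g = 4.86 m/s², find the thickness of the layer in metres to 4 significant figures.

Hypsometric equation: Δz = (R T̄/g) ln(P₁/P₂).
R T̄/g = 736.3 × 374.6 / 4.86 = 56753 m.
ln(3540/2480) = ln(1.4274) = 0.35585.
Δz = 56753 × 0.35585 = 20196 m.

Δz ≈ 20200 m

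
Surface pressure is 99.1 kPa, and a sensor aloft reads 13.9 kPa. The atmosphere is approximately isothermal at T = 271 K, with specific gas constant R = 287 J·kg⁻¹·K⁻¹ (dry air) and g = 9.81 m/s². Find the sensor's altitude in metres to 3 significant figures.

z ≈ 15600 m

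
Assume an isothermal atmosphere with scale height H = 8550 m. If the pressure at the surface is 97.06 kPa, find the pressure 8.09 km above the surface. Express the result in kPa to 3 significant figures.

Barometric formula: P = P₀ exp(−z/H).
z/H = 8090.0/8550.0 = 0.94620; exp(−0.94620) = 0.38821.
P = 97.06 × 0.38821 = 37.680 kPa.

P ≈ 37.7 kPa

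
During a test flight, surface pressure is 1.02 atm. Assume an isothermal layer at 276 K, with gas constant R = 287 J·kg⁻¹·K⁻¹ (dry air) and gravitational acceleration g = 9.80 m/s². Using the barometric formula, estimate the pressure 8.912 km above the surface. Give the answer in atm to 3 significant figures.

Scale height: H = RT/g = 287 × 276 / 9.80 = 8082.9 m.
Barometric formula: P = P₀ exp(−z/H).
z/H = 8912.0/8082.9 = 1.1026; exp(−1.1026) = 0.33201.
P = 1.02 × 0.33201 = 0.33865 atm.

P ≈ 0.339 atm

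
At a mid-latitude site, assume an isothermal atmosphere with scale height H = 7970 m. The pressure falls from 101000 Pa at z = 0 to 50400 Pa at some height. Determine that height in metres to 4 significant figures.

Invert the barometric formula: z = H ln(P₀/P).
P₀/P = 101000/50400 = 2.0040; ln(2.0040) = 0.69515.
z = 7970.0 × 0.69515 = 5540.3 m.

z ≈ 5540 m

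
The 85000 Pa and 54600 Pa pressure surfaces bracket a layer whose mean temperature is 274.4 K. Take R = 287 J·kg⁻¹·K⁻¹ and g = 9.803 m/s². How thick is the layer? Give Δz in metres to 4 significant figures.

Δz ≈ 3556 m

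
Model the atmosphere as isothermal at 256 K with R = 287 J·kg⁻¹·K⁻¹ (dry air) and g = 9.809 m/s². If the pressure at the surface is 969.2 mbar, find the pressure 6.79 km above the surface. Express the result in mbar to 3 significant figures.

Scale height: H = RT/g = 287 × 256 / 9.809 = 7490.3 m.
Barometric formula: P = P₀ exp(−z/H).
z/H = 6790.0/7490.3 = 0.90651; exp(−0.90651) = 0.40393.
P = 969.2 × 0.40393 = 391.49 mbar.

P ≈ 391 mbar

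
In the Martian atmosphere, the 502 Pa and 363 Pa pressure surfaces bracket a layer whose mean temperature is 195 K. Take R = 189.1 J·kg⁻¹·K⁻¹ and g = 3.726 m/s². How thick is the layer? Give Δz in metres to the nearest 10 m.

Hypsometric equation: Δz = (R T̄/g) ln(P₁/P₂).
R T̄/g = 189.1 × 195 / 3.726 = 9896.5 m.
ln(502/363) = ln(1.3829) = 0.32418.
Δz = 9896.5 × 0.32418 = 3208.2 m.

Δz ≈ 3210 m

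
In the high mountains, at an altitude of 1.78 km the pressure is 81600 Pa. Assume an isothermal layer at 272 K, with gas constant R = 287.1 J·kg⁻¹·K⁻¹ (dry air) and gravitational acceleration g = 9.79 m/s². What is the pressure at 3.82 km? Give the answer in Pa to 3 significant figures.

P ≈ 63200 Pa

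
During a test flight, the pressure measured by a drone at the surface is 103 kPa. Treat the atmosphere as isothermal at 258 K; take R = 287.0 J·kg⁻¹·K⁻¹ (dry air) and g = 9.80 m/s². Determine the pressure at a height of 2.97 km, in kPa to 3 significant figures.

P ≈ 69.5 kPa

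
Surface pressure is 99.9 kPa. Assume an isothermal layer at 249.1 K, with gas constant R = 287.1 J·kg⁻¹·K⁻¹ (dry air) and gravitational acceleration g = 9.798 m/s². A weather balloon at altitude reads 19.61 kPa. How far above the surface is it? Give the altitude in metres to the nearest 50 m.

Scale height: H = RT/g = 287.1 × 249.1 / 9.798 = 7299.1 m.
Invert the barometric formula: z = H ln(P₀/P).
P₀/P = 99.9/19.61 = 5.0943; ln(5.0943) = 1.6281.
z = 7299.1 × 1.6281 = 11884 m.

z ≈ 11900 m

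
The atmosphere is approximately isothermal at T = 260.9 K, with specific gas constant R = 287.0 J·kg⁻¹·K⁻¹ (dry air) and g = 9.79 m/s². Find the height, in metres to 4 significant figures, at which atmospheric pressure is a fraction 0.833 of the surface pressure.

z ≈ 1398 m

Scale height: H = RT/g = 287.0 × 260.9 / 9.79 = 7648.4 m.
Set P/P₀ = exp(−z/H) = 0.833, so z = −H ln(0.833).
−ln(0.833) = 0.18272; z = 7648.4 × 0.18272 = 1397.5 m.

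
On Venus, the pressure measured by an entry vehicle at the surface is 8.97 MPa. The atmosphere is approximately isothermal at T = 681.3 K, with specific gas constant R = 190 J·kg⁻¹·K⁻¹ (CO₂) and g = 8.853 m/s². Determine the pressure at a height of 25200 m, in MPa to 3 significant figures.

Scale height: H = RT/g = 190 × 681.3 / 8.853 = 14622 m.
Barometric formula: P = P₀ exp(−z/H).
z/H = 25200/14622 = 1.7234; exp(−1.7234) = 0.17846.
P = 8.97 × 0.17846 = 1.6008 MPa.

P ≈ 1.60 MPa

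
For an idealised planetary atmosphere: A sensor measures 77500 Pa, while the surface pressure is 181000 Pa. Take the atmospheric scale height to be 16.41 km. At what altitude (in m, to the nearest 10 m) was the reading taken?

Invert the barometric formula: z = H ln(P₀/P).
P₀/P = 181000/77500 = 2.3355; ln(2.3355) = 0.84823.
z = 16410 × 0.84823 = 13919 m.

z ≈ 13920 m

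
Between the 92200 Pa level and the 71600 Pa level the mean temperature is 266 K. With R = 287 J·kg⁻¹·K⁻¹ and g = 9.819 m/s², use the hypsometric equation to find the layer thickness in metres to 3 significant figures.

Δz ≈ 1970 m

Hypsometric equation: Δz = (R T̄/g) ln(P₁/P₂).
R T̄/g = 287 × 266 / 9.819 = 7774.9 m.
ln(92200/71600) = ln(1.2877) = 0.25286.
Δz = 7774.9 × 0.25286 = 1966.0 m.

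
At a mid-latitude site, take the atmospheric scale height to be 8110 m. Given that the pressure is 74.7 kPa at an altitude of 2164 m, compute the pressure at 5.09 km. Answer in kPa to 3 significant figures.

P ≈ 52.1 kPa

Between two levels, P₂ = P₁ exp(−Δz/H) with Δz = z₂ − z₁.
Δz = 5090.0 − 2164.0 = 2926.0 m; Δz/H = 2926.0/8110.0 = 0.36079.
P₂ = 74.7 × exp(−0.36079) = 74.7 × 0.69713 = 52.076 kPa.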